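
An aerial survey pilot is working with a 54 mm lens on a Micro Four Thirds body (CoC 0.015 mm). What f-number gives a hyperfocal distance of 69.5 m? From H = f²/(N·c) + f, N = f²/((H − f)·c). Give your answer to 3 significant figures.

Rearrange H = f²/(N·c) + f for N: N = f² / ((H − f)·c).
N = 54² / ((69500 − 54) × 0.015) = 2916 / 1042 ≈ 2.80.

f/2.80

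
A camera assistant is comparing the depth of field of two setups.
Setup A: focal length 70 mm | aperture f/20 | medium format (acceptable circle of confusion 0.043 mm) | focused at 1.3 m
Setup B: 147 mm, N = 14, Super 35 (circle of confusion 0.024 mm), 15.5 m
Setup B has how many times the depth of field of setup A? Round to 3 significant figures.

Setup A: H = 70²/(20×0.043) + 70 ≈ 5767.7 mm; DoF = Df − Dn = 1657.90 − 1069.19 ≈ 588.71 mm.
Setup B: H = 147²/(14×0.024) + 147 ≈ 64459.5 mm; DoF = Df − Dn = 20360.6 − 12512.9 ≈ 7847.7 mm.
Ratio = 7847.7 / 588.71 ≈ 13.3.

13.3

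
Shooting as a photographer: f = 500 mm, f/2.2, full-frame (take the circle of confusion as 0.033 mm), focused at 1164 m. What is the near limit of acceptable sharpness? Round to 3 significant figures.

Hyperfocal distance H = f²/(N·c) + f = 500²/(2.2 × 0.033) + 500 = 250000/0.0726 + 500 ≈ 3444026.2 mm ≈ 3444 m.
Near limit Dn = s·(H − f)/(H + s − 2f) = 1164000 × (3444026.2 − 500) / (3444026.2 + 1164000 − 2 × 500) = 1164000 × 3443526.2 / 4607026.2 ≈ 870033 mm ≈ 870 m.

870 m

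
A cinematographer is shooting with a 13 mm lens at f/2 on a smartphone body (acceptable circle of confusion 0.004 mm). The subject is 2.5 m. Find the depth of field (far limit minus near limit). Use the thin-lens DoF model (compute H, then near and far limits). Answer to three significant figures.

0.597 m

Hyperfocal distance H = f²/(N·c) + f = 13²/(2 × 0.004) + 13 = 169/0.008 + 13 ≈ 21138.0 mm ≈ 21.14 m.
Near limit Dn = s·(H − f)/(H + s − 2f) = 2500 × (21138.0 − 13) / (21138.0 + 2500 − 2 × 13) = 2500 × 21125.0 / 23612.0 ≈ 2236.68 mm.
Far limit Df = s·(H − f)/(H − s) = 2500 × (21138.0 − 13) / (21138.0 − 2500) = 2500 × 21125.0 / 18638.0 ≈ 2833.59 mm.
Depth of field = Df − Dn = 2833.59 − 2236.68 ≈ 596.91 mm ≈ 0.597 m.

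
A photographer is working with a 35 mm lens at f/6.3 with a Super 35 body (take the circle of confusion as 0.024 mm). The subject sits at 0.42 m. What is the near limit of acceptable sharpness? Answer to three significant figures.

Hyperfocal distance H = f²/(N·c) + f = 35²/(6.3 × 0.024) + 35 = 1225/0.1512 + 35 ≈ 8136.9 mm ≈ 8.137 m.
Near limit Dn = s·(H − f)/(H + s − 2f) = 420 × (8136.9 − 35) / (8136.9 + 420 − 2 × 35) = 420 × 8101.9 / 8486.9 ≈ 400.95 mm.

401 mm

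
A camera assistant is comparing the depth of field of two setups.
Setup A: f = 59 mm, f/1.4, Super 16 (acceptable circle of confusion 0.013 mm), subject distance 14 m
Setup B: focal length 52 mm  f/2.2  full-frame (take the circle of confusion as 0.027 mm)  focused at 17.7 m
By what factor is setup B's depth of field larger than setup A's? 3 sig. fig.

7.87

Setup A: H = 59²/(1.4×0.013) + 59 ≈ 191322.7 mm; DoF = Df − Dn = 15100.7 − 13048.9 ≈ 2051.8 mm.
Setup B: H = 52²/(2.2×0.027) + 52 ≈ 45573.9 mm; DoF = Df − Dn = 28907 − 12755 ≈ 16152 mm.
Ratio = 16152 / 2051.8 ≈ 7.87.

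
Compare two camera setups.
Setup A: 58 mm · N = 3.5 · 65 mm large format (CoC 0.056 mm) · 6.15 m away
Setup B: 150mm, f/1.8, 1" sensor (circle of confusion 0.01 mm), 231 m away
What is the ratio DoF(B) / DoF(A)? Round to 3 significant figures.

17.7

Setup A: H = 58²/(3.5×0.056) + 58 ≈ 17221.3 mm; DoF = Df − Dn = 9534.1 − 4538.9 ≈ 4995.2 mm.
Setup B: H = 150²/(1.8×0.01) + 150 ≈ 1250150.0 mm; DoF = Df − Dn = 283324 − 194989 ≈ 88335 mm.
Ratio = 88335 / 4995.2 ≈ 17.7.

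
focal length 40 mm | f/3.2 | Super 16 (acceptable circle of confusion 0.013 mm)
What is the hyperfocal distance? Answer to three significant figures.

Hyperfocal distance H = f²/(N·c) + f = 40²/(3.2 × 0.013) + 40 = 1600/0.0416 + 40 ≈ 38501.5 mm ≈ 38.5 m.

38.5 m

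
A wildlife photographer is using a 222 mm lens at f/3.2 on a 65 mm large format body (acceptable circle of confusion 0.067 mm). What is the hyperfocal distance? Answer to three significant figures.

230 m

Hyperfocal distance H = f²/(N·c) + f = 222²/(3.2 × 0.067) + 222 = 49284/0.2144 + 222 ≈ 230091.4 mm ≈ 230 m.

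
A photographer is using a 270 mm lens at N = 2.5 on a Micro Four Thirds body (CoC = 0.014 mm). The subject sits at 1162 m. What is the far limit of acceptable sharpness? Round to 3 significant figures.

2630 m

Hyperfocal distance H = f²/(N·c) + f = 270²/(2.5 × 0.014) + 270 = 72900/0.035 + 270 ≈ 2083127.1 mm ≈ 2083 m.
Far limit Df = s·(H − f)/(H − s) = 1162000 × (2083127.1 − 270) / (2083127.1 − 1162000) = 1162000 × 2082857.1 / 921127.1 ≈ 2627520 mm ≈ 2630 m.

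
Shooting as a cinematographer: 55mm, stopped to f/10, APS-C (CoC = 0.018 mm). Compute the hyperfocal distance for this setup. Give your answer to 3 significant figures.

16.9 m

Hyperfocal distance H = f²/(N·c) + f = 55²/(10 × 0.018) + 55 = 3025/0.18 + 55 ≈ 16860.6 mm ≈ 16.9 m.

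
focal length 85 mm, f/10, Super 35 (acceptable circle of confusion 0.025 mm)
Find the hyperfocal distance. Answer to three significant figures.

29.0 m

Hyperfocal distance H = f²/(N·c) + f = 85²/(10 × 0.025) + 85 = 7225/0.25 + 85 ≈ 28985.0 mm ≈ 29.0 m.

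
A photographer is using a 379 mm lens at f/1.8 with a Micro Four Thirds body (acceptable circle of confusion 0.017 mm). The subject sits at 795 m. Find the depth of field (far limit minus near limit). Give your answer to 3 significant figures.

277 m

Hyperfocal distance H = f²/(N·c) + f = 379²/(1.8 × 0.017) + 379 = 143641/0.0306 + 379 ≈ 4694529.3 mm ≈ 4695 m.
Near limit Dn = s·(H − f)/(H + s − 2f) = 795000 × (4694529.3 − 379) / (4694529.3 + 795000 − 2 × 379) = 795000 × 4694150.3 / 5488771.3 ≈ 679906 mm.
Far limit Df = s·(H − f)/(H − s) = 795000 × (4694529.3 − 379) / (4694529.3 − 795000) = 795000 × 4694150.3 / 3899529.3 ≈ 957000 mm.
Depth of field = Df − Dn = 957000 − 679906 ≈ 277094 mm ≈ 277 m.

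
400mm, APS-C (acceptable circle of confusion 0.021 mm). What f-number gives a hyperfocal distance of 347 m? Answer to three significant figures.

Rearrange H = f²/(N·c) + f for N: N = f² / ((H − f)·c).
N = 400² / ((347000 − 400) × 0.021) = 160000 / 7279 ≈ 22.

f/22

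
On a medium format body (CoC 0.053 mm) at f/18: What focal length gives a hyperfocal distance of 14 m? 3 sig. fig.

From H = f²/(N·c) + f, with f ≪ H: f ≈ √(H·N·c) = √(14000 × 18 × 0.053) = √13356 ≈ 115.6 mm.
Exact: f² + N·c·f − N·c·H = 0 ⇒ f = (−N·c + √((N·c)² + 4·N·c·H))/2 = (−0.954 + √53425)/2 ≈ 115.09 mm ≈ 115 mm.

115 mm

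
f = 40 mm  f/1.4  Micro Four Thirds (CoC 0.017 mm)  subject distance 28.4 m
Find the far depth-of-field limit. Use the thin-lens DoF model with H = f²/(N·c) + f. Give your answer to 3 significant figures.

Hyperfocal distance H = f²/(N·c) + f = 40²/(1.4 × 0.017) + 40 = 1600/0.0238 + 40 ≈ 67266.9 mm ≈ 67.27 m.
Far limit Df = s·(H − f)/(H − s) = 28400 × (67266.9 − 40) / (67266.9 − 28400) = 28400 × 67226.9 / 38866.9 ≈ 49123 mm ≈ 49.1 m.

49.1 m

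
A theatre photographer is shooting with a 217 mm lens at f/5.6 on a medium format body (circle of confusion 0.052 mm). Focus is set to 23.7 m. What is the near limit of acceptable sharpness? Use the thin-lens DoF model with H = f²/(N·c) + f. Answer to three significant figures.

Hyperfocal distance H = f²/(N·c) + f = 217²/(5.6 × 0.052) + 217 = 47089/0.2912 + 217 ≈ 161923.7 mm ≈ 161.9 m.
Near limit Dn = s·(H − f)/(H + s − 2f) = 23700 × (161923.7 − 217) / (161923.7 + 23700 − 2 × 217) = 23700 × 161706.7 / 185189.7 ≈ 20695 mm ≈ 20.7 m.

20.7 m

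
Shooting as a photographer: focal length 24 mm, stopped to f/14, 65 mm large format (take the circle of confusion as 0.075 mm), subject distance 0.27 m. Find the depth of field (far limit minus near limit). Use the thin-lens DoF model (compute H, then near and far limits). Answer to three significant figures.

303 mm

Hyperfocal distance H = f²/(N·c) + f = 24²/(14 × 0.075) + 24 = 576/1.05 + 24 ≈ 572.6 mm ≈ 0.573 m.
Near limit Dn = s·(H − f)/(H + s − 2f) = 270 × (572.6 − 24) / (572.6 + 270 − 2 × 24) = 270 × 548.6 / 794.6 ≈ 186.41 mm.
Far limit Df = s·(H − f)/(H − s) = 270 × (572.6 − 24) / (572.6 − 270) = 270 × 548.6 / 302.6 ≈ 489.52 mm.
Depth of field = Df − Dn = 489.52 − 186.41 ≈ 303.11 mm.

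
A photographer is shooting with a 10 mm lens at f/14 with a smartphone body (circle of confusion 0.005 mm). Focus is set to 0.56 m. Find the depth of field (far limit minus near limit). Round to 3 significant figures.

0.506 m

Hyperfocal distance H = f²/(N·c) + f = 10²/(14 × 0.005) + 10 = 100/0.07 + 10 ≈ 1438.6 mm ≈ 1.439 m.
Near limit Dn = s·(H − f)/(H + s − 2f) = 560 × (1438.6 − 10) / (1438.6 + 560 − 2 × 10) = 560 × 1428.6 / 1978.6 ≈ 404.33 mm.
Far limit Df = s·(H − f)/(H − s) = 560 × (1438.6 − 10) / (1438.6 − 560) = 560 × 1428.6 / 878.6 ≈ 910.57 mm.
Depth of field = Df − Dn = 910.57 − 404.33 ≈ 506.24 mm ≈ 0.506 m.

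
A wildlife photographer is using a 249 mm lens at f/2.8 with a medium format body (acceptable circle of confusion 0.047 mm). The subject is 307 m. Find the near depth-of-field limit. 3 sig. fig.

186 m

Hyperfocal distance H = f²/(N·c) + f = 249²/(2.8 × 0.047) + 249 = 62001/0.1316 + 249 ≈ 471381.2 mm ≈ 471.4 m.
Near limit Dn = s·(H − f)/(H + s − 2f) = 307000 × (471381.2 − 249) / (471381.2 + 307000 − 2 × 249) = 307000 × 471132.2 / 777883.2 ≈ 185937 mm ≈ 186 m.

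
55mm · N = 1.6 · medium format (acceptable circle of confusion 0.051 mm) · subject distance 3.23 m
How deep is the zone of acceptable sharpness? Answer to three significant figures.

Hyperfocal distance H = f²/(N·c) + f = 55²/(1.6 × 0.051) + 55 = 3025/0.0816 + 55 ≈ 37126.1 mm ≈ 37.13 m.
Near limit Dn = s·(H − f)/(H + s − 2f) = 3230 × (37126.1 − 55) / (37126.1 + 3230 − 2 × 55) = 3230 × 37071.1 / 40246.1 ≈ 2975.19 mm.
Far limit Df = s·(H − f)/(H − s) = 3230 × (37126.1 − 55) / (37126.1 − 3230) = 3230 × 37071.1 / 33896.1 ≈ 3532.55 mm.
Depth of field = Df − Dn = 3532.55 − 2975.19 ≈ 557.36 mm ≈ 0.557 m.

0.557 m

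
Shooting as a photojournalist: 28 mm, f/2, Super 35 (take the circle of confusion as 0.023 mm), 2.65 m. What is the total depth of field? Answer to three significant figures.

Hyperfocal distance H = f²/(N·c) + f = 28²/(2 × 0.023) + 28 = 784/0.046 + 28 ≈ 17071.5 mm ≈ 17.07 m.
Near limit Dn = s·(H − f)/(H + s − 2f) = 2650 × (17071.5 − 28) / (17071.5 + 2650 − 2 × 28) = 2650 × 17043.5 / 19665.5 ≈ 2296.68 mm.
Far limit Df = s·(H − f)/(H − s) = 2650 × (17071.5 − 28) / (17071.5 − 2650) = 2650 × 17043.5 / 14421.5 ≈ 3131.80 mm.
Depth of field = Df − Dn = 3131.80 − 2296.68 ≈ 835.12 mm ≈ 0.835 m.

0.835 m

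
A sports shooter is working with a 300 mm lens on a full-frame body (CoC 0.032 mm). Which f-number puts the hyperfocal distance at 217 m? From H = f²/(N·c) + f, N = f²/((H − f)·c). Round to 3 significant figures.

Rearrange H = f²/(N·c) + f for N: N = f² / ((H − f)·c).
N = 300² / ((217000 − 300) × 0.032) = 90000 / 6934 ≈ 13.

f/13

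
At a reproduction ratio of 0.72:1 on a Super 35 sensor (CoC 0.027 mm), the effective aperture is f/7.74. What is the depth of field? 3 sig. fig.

0.806 mm

At magnification m, DoF ≈ 2·N_eff·c/m² = 2 × 7.74 × 0.027 / 0.72² = 0.418 / 0.5184 ≈ 0.806 mm.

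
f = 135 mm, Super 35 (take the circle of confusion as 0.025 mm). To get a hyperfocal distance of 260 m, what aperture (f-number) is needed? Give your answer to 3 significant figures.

f/2.81

Rearrange H = f²/(N·c) + f for N: N = f² / ((H − f)·c).
N = 135² / ((260000 − 135) × 0.025) = 18225 / 6497 ≈ 2.81.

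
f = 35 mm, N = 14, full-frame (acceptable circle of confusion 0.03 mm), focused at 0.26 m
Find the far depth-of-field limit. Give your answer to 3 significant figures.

282 mm

Hyperfocal distance H = f²/(N·c) + f = 35²/(14 × 0.03) + 35 = 1225/0.42 + 35 ≈ 2951.7 mm ≈ 2.952 m.
Far limit Df = s·(H − f)/(H − s) = 260 × (2951.7 − 35) / (2951.7 − 260) = 260 × 2916.7 / 2691.7 ≈ 281.73 mm.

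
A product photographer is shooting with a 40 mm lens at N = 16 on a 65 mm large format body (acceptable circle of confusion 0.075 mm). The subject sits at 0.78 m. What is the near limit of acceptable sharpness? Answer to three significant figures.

0.502 m

Hyperfocal distance H = f²/(N·c) + f = 40²/(16 × 0.075) + 40 = 1600/1.2 + 40 ≈ 1373.3 mm ≈ 1.373 m.
Near limit Dn = s·(H − f)/(H + s − 2f) = 780 × (1373.3 − 40) / (1373.3 + 780 − 2 × 40) = 780 × 1333.3 / 2073.3 ≈ 501.61 mm ≈ 0.502 m.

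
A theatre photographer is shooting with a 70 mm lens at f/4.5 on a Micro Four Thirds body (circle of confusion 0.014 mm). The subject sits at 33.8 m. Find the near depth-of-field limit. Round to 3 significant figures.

23.6 m

Hyperfocal distance H = f²/(N·c) + f = 70²/(4.5 × 0.014) + 70 = 4900/0.063 + 70 ≈ 77847.8 mm ≈ 77.85 m.
Near limit Dn = s·(H − f)/(H + s − 2f) = 33800 × (77847.8 − 70) / (77847.8 + 33800 − 2 × 70) = 33800 × 77777.8 / 111507.8 ≈ 23576 mm ≈ 23.6 m.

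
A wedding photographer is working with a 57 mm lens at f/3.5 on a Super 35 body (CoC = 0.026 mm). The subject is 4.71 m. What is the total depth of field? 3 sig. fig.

1.25 m

Hyperfocal distance H = f²/(N·c) + f = 57²/(3.5 × 0.026) + 57 = 3249/0.091 + 57 ≈ 35760.3 mm ≈ 35.76 m.
Near limit Dn = s·(H − f)/(H + s − 2f) = 4710 × (35760.3 − 57) / (35760.3 + 4710 − 2 × 57) = 4710 × 35703.3 / 40356.3 ≈ 4166.9 mm.
Far limit Df = s·(H − f)/(H − s) = 4710 × (35760.3 − 57) / (35760.3 − 4710) = 4710 × 35703.3 / 31050.3 ≈ 5415.8 mm.
Depth of field = Df − Dn = 5415.8 − 4166.9 ≈ 1248.9 mm ≈ 1.25 m.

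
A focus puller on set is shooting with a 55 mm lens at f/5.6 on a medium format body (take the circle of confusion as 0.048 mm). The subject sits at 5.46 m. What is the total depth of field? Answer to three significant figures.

6.82 m

Hyperfocal distance H = f²/(N·c) + f = 55²/(5.6 × 0.048) + 55 = 3025/0.2688 + 55 ≈ 11308.7 mm ≈ 11.31 m.
Near limit Dn = s·(H − f)/(H + s − 2f) = 5460 × (11308.7 − 55) / (11308.7 + 5460 − 2 × 55) = 5460 × 11253.7 / 16658.7 ≈ 3688.5 mm.
Far limit Df = s·(H − f)/(H − s) = 5460 × (11308.7 − 55) / (11308.7 − 5460) = 5460 × 11253.7 / 5848.7 ≈ 10505.8 mm.
Depth of field = Df − Dn = 10505.8 − 3688.5 ≈ 6817.3 mm ≈ 6.82 m.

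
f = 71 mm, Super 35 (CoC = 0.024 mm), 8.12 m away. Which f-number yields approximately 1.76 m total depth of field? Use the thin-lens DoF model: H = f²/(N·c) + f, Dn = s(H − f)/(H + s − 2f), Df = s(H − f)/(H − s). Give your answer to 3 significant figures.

Write h = H − f = f²/(N·c). The thin-lens limits are Dn = s·h/(h + (s−f)) and Df = s·h/(h − (s−f)), so DoF = Df − Dn = 2·s·(s−f)·h / (h² − (s−f)²).
That is a quadratic in h: DoF·h² − 2·s·(s−f)·h − DoF·(s−f)² = 0 ⇒ h = (s−f)·(s + √(s² + DoF²)) / DoF = 8049 × (8120 + √(8120² + 1760²)) / 1760 = 8049 × (8120 + 8308.55) / 1760 ≈ 75133 mm.
Then N = f²/(c·h) = 71² / (0.024 × 75133) = 5041 / 1803.2 ≈ 2.80.

f/2.80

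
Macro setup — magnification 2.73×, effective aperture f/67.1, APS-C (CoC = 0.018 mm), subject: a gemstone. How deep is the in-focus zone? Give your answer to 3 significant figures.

0.324 mm

At magnification m, DoF ≈ 2·N_eff·c/m² = 2 × 67.1 × 0.018 / 2.73² = 2.416 / 7.453 ≈ 0.324 mm.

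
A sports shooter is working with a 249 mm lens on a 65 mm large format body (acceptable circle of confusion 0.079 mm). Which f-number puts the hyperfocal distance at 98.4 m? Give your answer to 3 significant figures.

f/8

Rearrange H = f²/(N·c) + f for N: N = f² / ((H − f)·c).
N = 249² / ((98400 − 249) × 0.079) = 62001 / 7754 ≈ 8.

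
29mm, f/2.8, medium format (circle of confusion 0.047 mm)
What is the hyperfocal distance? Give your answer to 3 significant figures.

6.42 m

Hyperfocal distance H = f²/(N·c) + f = 29²/(2.8 × 0.047) + 29 = 841/0.1316 + 29 ≈ 6419.6 mm ≈ 6.42 m.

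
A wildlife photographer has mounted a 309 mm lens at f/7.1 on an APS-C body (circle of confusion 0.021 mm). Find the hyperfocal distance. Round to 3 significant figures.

641 m

Hyperfocal distance H = f²/(N·c) + f = 309²/(7.1 × 0.021) + 309 = 95481/0.1491 + 309 ≈ 640691.3 mm ≈ 641 m.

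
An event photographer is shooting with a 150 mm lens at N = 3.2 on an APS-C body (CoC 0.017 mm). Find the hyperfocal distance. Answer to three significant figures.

Hyperfocal distance H = f²/(N·c) + f = 150²/(3.2 × 0.017) + 150 = 22500/0.0544 + 150 ≈ 413752.9 mm ≈ 414 m.

414 m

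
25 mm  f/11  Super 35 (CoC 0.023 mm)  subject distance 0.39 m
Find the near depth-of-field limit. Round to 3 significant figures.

Hyperfocal distance H = f²/(N·c) + f = 25²/(11 × 0.023) + 25 = 625/0.253 + 25 ≈ 2495.4 mm ≈ 2.495 m.
Near limit Dn = s·(H − f)/(H + s − 2f) = 390 × (2495.4 − 25) / (2495.4 + 390 − 2 × 25) = 390 × 2470.4 / 2835.4 ≈ 339.79 mm.

340 mm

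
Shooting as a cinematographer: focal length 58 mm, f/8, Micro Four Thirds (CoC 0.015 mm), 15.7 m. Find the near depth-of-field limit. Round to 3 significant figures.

Hyperfocal distance H = f²/(N·c) + f = 58²/(8 × 0.015) + 58 = 3364/0.12 + 58 ≈ 28091.3 mm ≈ 28.09 m.
Near limit Dn = s·(H − f)/(H + s − 2f) = 15700 × (28091.3 − 58) / (28091.3 + 15700 − 2 × 58) = 15700 × 28033.3 / 43675.3 ≈ 10077 mm ≈ 10.1 m.

10.1 m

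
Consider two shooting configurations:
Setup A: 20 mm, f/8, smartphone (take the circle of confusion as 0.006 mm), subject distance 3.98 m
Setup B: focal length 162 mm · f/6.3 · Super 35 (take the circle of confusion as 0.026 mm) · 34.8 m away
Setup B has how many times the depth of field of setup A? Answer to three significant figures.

3.23

Setup A: H = 20²/(8×0.006) + 20 ≈ 8353.3 mm; DoF = Df − Dn = 7583.8 − 2697.9 ≈ 4885.9 mm.
Setup B: H = 162²/(6.3×0.026) + 162 ≈ 160381.8 mm; DoF = Df − Dn = 44399 − 28614 ≈ 15785 mm.
Ratio = 15785 / 4885.9 ≈ 3.23.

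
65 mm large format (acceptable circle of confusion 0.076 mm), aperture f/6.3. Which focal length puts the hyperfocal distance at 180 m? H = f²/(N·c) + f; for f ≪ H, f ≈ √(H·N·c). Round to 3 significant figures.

From H = f²/(N·c) + f, with f ≪ H: f ≈ √(H·N·c) = √(180000 × 6.3 × 0.076) = √86184 ≈ 293.6 mm.
Exact: f² + N·c·f − N·c·H = 0 ⇒ f = (−N·c + √((N·c)² + 4·N·c·H))/2 = (−0.4788 + √344736)/2 ≈ 293.33 mm ≈ 293 mm.

293 mm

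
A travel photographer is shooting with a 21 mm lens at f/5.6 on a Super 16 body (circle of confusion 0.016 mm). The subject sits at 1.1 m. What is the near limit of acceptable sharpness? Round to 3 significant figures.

Hyperfocal distance H = f²/(N·c) + f = 21²/(5.6 × 0.016) + 21 = 441/0.0896 + 21 ≈ 4942.9 mm ≈ 4.943 m.
Near limit Dn = s·(H − f)/(H + s − 2f) = 1100 × (4942.9 − 21) / (4942.9 + 1100 − 2 × 21) = 1100 × 4921.9 / 6000.9 ≈ 902.21 mm ≈ 0.902 m.

0.902 m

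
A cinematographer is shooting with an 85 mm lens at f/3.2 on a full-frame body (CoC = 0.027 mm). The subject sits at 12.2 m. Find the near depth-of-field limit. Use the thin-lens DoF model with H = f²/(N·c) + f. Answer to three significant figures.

10.7 m

Hyperfocal distance H = f²/(N·c) + f = 85²/(3.2 × 0.027) + 85 = 7225/0.0864 + 85 ≈ 83707.7 mm ≈ 83.71 m.
Near limit Dn = s·(H − f)/(H + s − 2f) = 12200 × (83707.7 − 85) / (83707.7 + 12200 − 2 × 85) = 12200 × 83622.7 / 95737.7 ≈ 10656 mm ≈ 10.7 m.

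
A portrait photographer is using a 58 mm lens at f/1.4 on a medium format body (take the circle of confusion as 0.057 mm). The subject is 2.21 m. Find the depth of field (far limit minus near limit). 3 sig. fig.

226 mm

Hyperfocal distance H = f²/(N·c) + f = 58²/(1.4 × 0.057) + 58 = 3364/0.0798 + 58 ≈ 42213.4 mm ≈ 42.21 m.
Near limit Dn = s·(H − f)/(H + s − 2f) = 2210 × (42213.4 − 58) / (42213.4 + 2210 − 2 × 58) = 2210 × 42155.4 / 44307.4 ≈ 2102.66 mm.
Far limit Df = s·(H − f)/(H − s) = 2210 × (42213.4 − 58) / (42213.4 − 2210) = 2210 × 42155.4 / 40003.4 ≈ 2328.89 mm.
Depth of field = Df − Dn = 2328.89 − 2102.66 ≈ 226.23 mm.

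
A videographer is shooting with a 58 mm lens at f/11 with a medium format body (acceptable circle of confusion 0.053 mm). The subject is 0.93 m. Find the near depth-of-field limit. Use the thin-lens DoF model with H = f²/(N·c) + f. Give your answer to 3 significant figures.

Hyperfocal distance H = f²/(N·c) + f = 58²/(11 × 0.053) + 58 = 3364/0.583 + 58 ≈ 5828.2 mm ≈ 5.828 m.
Near limit Dn = s·(H − f)/(H + s − 2f) = 930 × (5828.2 − 58) / (5828.2 + 930 − 2 × 58) = 930 × 5770.2 / 6642.2 ≈ 807.91 mm ≈ 0.808 m.

0.808 m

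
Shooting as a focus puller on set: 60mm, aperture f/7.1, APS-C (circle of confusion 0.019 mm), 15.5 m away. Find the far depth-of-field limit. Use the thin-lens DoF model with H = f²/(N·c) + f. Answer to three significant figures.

36.8 m

Hyperfocal distance H = f²/(N·c) + f = 60²/(7.1 × 0.019) + 60 = 3600/0.1349 + 60 ≈ 26746.4 mm ≈ 26.75 m.
Far limit Df = s·(H − f)/(H − s) = 15500 × (26746.4 − 60) / (26746.4 − 15500) = 15500 × 26686.4 / 11246.4 ≈ 36780 mm ≈ 36.8 m.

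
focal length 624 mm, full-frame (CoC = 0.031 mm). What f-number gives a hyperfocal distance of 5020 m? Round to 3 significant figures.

f/2.50

Rearrange H = f²/(N·c) + f for N: N = f² / ((H − f)·c).
N = 624² / ((5020000 − 624) × 0.031) = 389376 / 155601 ≈ 2.50.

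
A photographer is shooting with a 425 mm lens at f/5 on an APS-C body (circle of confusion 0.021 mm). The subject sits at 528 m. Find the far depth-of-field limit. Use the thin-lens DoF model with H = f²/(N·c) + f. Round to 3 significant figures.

Hyperfocal distance H = f²/(N·c) + f = 425²/(5 × 0.021) + 425 = 180625/0.105 + 425 ≈ 1720663.1 mm ≈ 1721 m.
Far limit Df = s·(H − f)/(H − s) = 528000 × (1720663.1 − 425) / (1720663.1 − 528000) = 528000 × 1720238.1 / 1192663.1 ≈ 761561 mm ≈ 762 m.

762 m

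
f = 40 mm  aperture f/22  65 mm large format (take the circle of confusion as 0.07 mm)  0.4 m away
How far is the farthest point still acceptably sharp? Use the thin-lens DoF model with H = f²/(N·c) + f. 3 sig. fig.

Hyperfocal distance H = f²/(N·c) + f = 40²/(22 × 0.07) + 40 = 1600/1.54 + 40 ≈ 1079.0 mm ≈ 1.079 m.
Far limit Df = s·(H − f)/(H − s) = 400 × (1079.0 − 40) / (1079.0 − 400) = 400 × 1039.0 / 679.0 ≈ 612.09 mm ≈ 0.612 m.

0.612 m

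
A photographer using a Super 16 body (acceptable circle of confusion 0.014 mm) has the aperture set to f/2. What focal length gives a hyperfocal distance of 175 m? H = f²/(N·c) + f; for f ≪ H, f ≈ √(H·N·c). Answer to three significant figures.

From H = f²/(N·c) + f, with f ≪ H: f ≈ √(H·N·c) = √(175000 × 2 × 0.014) = √4900.0 ≈ 70.00 mm.
The +f correction barely moves this — solving exactly, f² + N·c·f − N·c·H = 0 ⇒ f = (−N·c + √((N·c)² + 4·N·c·H))/2 = (−0.028 + √19600)/2 ≈ 69.986 mm, so f ≈ 70.0 mm.

70.0 mm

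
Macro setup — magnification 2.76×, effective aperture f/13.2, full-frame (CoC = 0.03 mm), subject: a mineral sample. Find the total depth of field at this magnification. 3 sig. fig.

At magnification m, DoF ≈ 2·N_eff·c/m² = 2 × 13.2 × 0.03 / 2.76² = 0.792 / 7.618 ≈ 0.104 mm.

0.104 mm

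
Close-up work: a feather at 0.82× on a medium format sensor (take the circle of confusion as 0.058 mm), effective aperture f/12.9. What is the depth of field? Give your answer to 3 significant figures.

At magnification m, DoF ≈ 2·N_eff·c/m² = 2 × 12.9 × 0.058 / 0.82² = 1.496 / 0.6724 ≈ 2.23 mm.

2.23 mm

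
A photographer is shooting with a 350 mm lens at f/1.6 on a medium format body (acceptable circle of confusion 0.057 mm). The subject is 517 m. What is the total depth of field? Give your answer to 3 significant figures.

467 m

Hyperfocal distance H = f²/(N·c) + f = 350²/(1.6 × 0.057) + 350 = 122500/0.0912 + 350 ≈ 1343551.8 mm ≈ 1344 m.
Near limit Dn = s·(H − f)/(H + s − 2f) = 517000 × (1343551.8 − 350) / (1343551.8 + 517000 − 2 × 350) = 517000 × 1343201.8 / 1859851.8 ≈ 373382 mm.
Far limit Df = s·(H − f)/(H − s) = 517000 × (1343551.8 − 350) / (1343551.8 − 517000) = 517000 × 1343201.8 / 826551.8 ≈ 840159 mm.
Depth of field = Df − Dn = 840159 − 373382 ≈ 466777 mm ≈ 467 m.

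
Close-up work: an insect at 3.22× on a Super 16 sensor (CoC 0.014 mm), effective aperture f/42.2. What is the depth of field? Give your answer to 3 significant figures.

At magnification m, DoF ≈ 2·N_eff·c/m² = 2 × 42.2 × 0.014 / 3.22² = 1.182 / 10.37 ≈ 0.114 mm.

0.114 mm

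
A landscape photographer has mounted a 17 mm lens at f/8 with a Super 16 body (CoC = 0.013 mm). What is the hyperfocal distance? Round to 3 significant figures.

2.80 m

Hyperfocal distance H = f²/(N·c) + f = 17²/(8 × 0.013) + 17 = 289/0.104 + 17 ≈ 2795.8 mm ≈ 2.80 m.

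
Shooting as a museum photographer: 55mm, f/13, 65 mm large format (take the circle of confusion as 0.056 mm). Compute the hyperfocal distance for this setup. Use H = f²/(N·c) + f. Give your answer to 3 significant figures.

4.21 m

Hyperfocal distance H = f²/(N·c) + f = 55²/(13 × 0.056) + 55 = 3025/0.728 + 55 ≈ 4210.2 mm ≈ 4.21 m.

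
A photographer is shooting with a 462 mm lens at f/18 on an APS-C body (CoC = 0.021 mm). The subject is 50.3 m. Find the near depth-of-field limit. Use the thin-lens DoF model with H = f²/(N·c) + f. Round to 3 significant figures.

46.2 m

Hyperfocal distance H = f²/(N·c) + f = 462²/(18 × 0.021) + 462 = 213444/0.378 + 462 ≈ 565128.7 mm ≈ 565.1 m.
Near limit Dn = s·(H − f)/(H + s − 2f) = 50300 × (565128.7 − 462) / (565128.7 + 50300 − 2 × 462) = 50300 × 564666.7 / 614504.7 ≈ 46221 mm ≈ 46.2 m.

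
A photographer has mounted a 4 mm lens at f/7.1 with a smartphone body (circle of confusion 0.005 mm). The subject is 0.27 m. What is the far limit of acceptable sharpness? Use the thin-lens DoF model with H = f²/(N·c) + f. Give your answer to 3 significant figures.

Hyperfocal distance H = f²/(N·c) + f = 4²/(7.1 × 0.005) + 4 = 16/0.0355 + 4 ≈ 454.7 mm ≈ 0.455 m.
Far limit Df = s·(H − f)/(H − s) = 270 × (454.7 − 4) / (454.7 − 270) = 270 × 450.7 / 184.7 ≈ 658.84 mm ≈ 0.659 m.

0.659 m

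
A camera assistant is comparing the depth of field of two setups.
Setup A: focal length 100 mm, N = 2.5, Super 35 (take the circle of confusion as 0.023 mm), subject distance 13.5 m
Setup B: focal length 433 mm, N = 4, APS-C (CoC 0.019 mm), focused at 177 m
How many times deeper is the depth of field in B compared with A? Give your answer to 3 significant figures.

12.2

Setup A: H = 100²/(2.5×0.023) + 100 ≈ 174013.0 mm; DoF = Df − Dn = 14627.0 − 12534.2 ≈ 2092.8 mm.
Setup B: H = 433²/(4×0.019) + 433 ≈ 2467393.5 mm; DoF = Df − Dn = 190645 − 165178 ≈ 25467 mm.
Ratio = 25467 / 2092.8 ≈ 12.2.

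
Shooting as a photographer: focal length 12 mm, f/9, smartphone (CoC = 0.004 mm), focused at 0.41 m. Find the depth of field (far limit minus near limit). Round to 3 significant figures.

82.4 mm

Hyperfocal distance H = f²/(N·c) + f = 12²/(9 × 0.004) + 12 = 144/0.036 + 12 ≈ 4012.0 mm ≈ 4.012 m.
Near limit Dn = s·(H − f)/(H + s − 2f) = 410 × (4012.0 − 12) / (4012.0 + 410 − 2 × 12) = 410 × 4000.0 / 4398.0 ≈ 372.897 mm.
Far limit Df = s·(H − f)/(H − s) = 410 × (4012.0 − 12) / (4012.0 − 410) = 410 × 4000.0 / 3602.0 ≈ 455.303 mm.
Depth of field = Df − Dn = 455.303 − 372.897 ≈ 82.406 mm.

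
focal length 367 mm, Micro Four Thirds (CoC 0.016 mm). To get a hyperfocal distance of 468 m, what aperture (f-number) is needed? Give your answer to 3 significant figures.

f/18

Rearrange H = f²/(N·c) + f for N: N = f² / ((H − f)·c).
N = 367² / ((468000 − 367) × 0.016) = 134689 / 7482 ≈ 18.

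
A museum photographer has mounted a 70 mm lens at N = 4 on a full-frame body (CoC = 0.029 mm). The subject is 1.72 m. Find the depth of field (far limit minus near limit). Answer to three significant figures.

135 mm

Hyperfocal distance H = f²/(N·c) + f = 70²/(4 × 0.029) + 70 = 4900/0.116 + 70 ≈ 42311.4 mm ≈ 42.31 m.
Near limit Dn = s·(H − f)/(H + s − 2f) = 1720 × (42311.4 − 70) / (42311.4 + 1720 − 2 × 70) = 1720 × 42241.4 / 43891.4 ≈ 1655.34 mm.
Far limit Df = s·(H − f)/(H − s) = 1720 × (42311.4 − 70) / (42311.4 − 1720) = 1720 × 42241.4 / 40591.4 ≈ 1789.92 mm.
Depth of field = Df − Dn = 1789.92 − 1655.34 ≈ 134.58 mm.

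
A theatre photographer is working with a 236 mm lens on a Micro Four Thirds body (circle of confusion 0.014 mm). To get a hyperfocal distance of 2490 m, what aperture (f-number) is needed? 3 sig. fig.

Rearrange H = f²/(N·c) + f for N: N = f² / ((H − f)·c).
N = 236² / ((2490000 − 236) × 0.014) = 55696 / 34857 ≈ 1.60.

f/1.60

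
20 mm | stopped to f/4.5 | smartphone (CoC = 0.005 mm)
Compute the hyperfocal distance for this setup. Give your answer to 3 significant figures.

Hyperfocal distance H = f²/(N·c) + f = 20²/(4.5 × 0.005) + 20 = 400/0.0225 + 20 ≈ 17797.8 mm ≈ 17.8 m.

17.8 m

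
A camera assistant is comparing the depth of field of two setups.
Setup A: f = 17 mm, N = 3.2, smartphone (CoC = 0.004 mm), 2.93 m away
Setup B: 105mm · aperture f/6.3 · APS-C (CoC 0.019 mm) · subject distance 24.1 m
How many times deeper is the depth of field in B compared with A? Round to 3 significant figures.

Setup A: H = 17²/(3.2×0.004) + 17 ≈ 22595.1 mm; DoF = Df − Dn = 3364.02 − 2595.17 ≈ 768.85 mm.
Setup B: H = 105²/(6.3×0.019) + 105 ≈ 92210.3 mm; DoF = Df − Dn = 32590 − 19119 ≈ 13471 mm.
Ratio = 13471 / 768.85 ≈ 17.5.

17.5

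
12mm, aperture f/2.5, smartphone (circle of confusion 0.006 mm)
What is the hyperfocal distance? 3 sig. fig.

9.61 m

Hyperfocal distance H = f²/(N·c) + f = 12²/(2.5 × 0.006) + 12 = 144/0.015 + 12 ≈ 9612.0 mm ≈ 9.61 m.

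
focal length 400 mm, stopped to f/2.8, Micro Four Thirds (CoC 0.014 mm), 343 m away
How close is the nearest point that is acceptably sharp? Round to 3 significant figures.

316 m

Hyperfocal distance H = f²/(N·c) + f = 400²/(2.8 × 0.014) + 400 = 160000/0.0392 + 400 ≈ 4082032.7 mm ≈ 4082 m.
Near limit Dn = s·(H − f)/(H + s − 2f) = 343000 × (4082032.7 − 400) / (4082032.7 + 343000 − 2 × 400) = 343000 × 4081632.7 / 4424232.7 ≈ 316439 mm ≈ 316 m.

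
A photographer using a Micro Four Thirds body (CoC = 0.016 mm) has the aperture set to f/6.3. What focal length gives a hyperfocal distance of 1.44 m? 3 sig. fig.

From H = f²/(N·c) + f, with f ≪ H: f ≈ √(H·N·c) = √(1440 × 6.3 × 0.016) = √145.15 ≈ 12.05 mm.
Exact: f² + N·c·f − N·c·H = 0 ⇒ f = (−N·c + √((N·c)² + 4·N·c·H))/2 = (−0.1008 + √580.62)/2 ≈ 11.998 mm ≈ 12.0 mm.

12.0 mm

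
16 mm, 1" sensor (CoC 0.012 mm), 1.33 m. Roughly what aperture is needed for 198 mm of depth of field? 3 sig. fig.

f/1.20

Write h = H − f = f²/(N·c). The thin-lens limits are Dn = s·h/(h + (s−f)) and Df = s·h/(h − (s−f)), so DoF = Df − Dn = 2·s·(s−f)·h / (h² − (s−f)²).
That is a quadratic in h: DoF·h² − 2·s·(s−f)·h − DoF·(s−f)² = 0 ⇒ h = (s−f)·(s + √(s² + DoF²)) / DoF = 1314 × (1330 + √(1330² + 198²)) / 198 = 1314 × (1330 + 1344.66) / 198 ≈ 17750 mm.
Then N = f²/(c·h) = 16² / (0.012 × 17750) = 256 / 213.00 ≈ 1.20.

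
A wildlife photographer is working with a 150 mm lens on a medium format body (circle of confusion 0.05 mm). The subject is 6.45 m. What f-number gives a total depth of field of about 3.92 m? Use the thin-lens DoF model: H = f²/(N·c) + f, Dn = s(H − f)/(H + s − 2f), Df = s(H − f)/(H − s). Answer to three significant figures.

Write h = H − f = f²/(N·c). The thin-lens limits are Dn = s·h/(h + (s−f)) and Df = s·h/(h − (s−f)), so DoF = Df − Dn = 2·s·(s−f)·h / (h² − (s−f)²).
That is a quadratic in h: DoF·h² − 2·s·(s−f)·h − DoF·(s−f)² = 0 ⇒ h = (s−f)·(s + √(s² + DoF²)) / DoF = 6300 × (6450 + √(6450² + 3920²)) / 3920 = 6300 × (6450 + 7547.77) / 3920 ≈ 22496 mm.
Then N = f²/(c·h) = 150² / (0.05 × 22496) = 22500 / 1124.8 ≈ 20.

f/20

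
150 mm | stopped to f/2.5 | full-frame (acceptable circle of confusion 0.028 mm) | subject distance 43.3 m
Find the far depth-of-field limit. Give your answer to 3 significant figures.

50.0 m

Hyperfocal distance H = f²/(N·c) + f = 150²/(2.5 × 0.028) + 150 = 22500/0.07 + 150 ≈ 321578.6 mm ≈ 321.6 m.
Far limit Df = s·(H − f)/(H − s) = 43300 × (321578.6 − 150) / (321578.6 − 43300) = 43300 × 321428.6 / 278278.6 ≈ 50014 mm ≈ 50.0 m.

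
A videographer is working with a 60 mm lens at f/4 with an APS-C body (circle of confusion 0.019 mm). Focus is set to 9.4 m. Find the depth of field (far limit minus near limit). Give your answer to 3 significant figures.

3.86 m

Hyperfocal distance H = f²/(N·c) + f = 60²/(4 × 0.019) + 60 = 3600/0.076 + 60 ≈ 47428.4 mm ≈ 47.43 m.
Near limit Dn = s·(H − f)/(H + s − 2f) = 9400 × (47428.4 − 60) / (47428.4 + 9400 − 2 × 60) = 9400 × 47368.4 / 56708.4 ≈ 7851.8 mm.
Far limit Df = s·(H − f)/(H − s) = 9400 × (47428.4 − 60) / (47428.4 − 9400) = 9400 × 47368.4 / 38028.4 ≈ 11708.7 mm.
Depth of field = Df − Dn = 11708.7 − 7851.8 ≈ 3856.9 mm ≈ 3.86 m.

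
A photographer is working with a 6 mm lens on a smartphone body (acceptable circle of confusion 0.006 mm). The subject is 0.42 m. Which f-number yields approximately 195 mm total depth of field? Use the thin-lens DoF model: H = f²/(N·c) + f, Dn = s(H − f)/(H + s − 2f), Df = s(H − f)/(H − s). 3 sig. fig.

Write h = H − f = f²/(N·c). The thin-lens limits are Dn = s·h/(h + (s−f)) and Df = s·h/(h − (s−f)), so DoF = Df − Dn = 2·s·(s−f)·h / (h² − (s−f)²).
That is a quadratic in h: DoF·h² − 2·s·(s−f)·h − DoF·(s−f)² = 0 ⇒ h = (s−f)·(s + √(s² + DoF²)) / DoF = 414 × (420 + √(420² + 195²)) / 195 = 414 × (420 + 463.060) / 195 ≈ 1874.8 mm.
Then N = f²/(c·h) = 6² / (0.006 × 1874.8) = 36 / 11.249 ≈ 3.20.

f/3.20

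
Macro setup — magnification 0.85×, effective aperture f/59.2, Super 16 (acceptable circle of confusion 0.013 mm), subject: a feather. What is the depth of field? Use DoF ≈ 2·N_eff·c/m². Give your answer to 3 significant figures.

2.13 mm

At magnification m, DoF ≈ 2·N_eff·c/m² = 2 × 59.2 × 0.013 / 0.85² = 1.539 / 0.7225 ≈ 2.13 mm.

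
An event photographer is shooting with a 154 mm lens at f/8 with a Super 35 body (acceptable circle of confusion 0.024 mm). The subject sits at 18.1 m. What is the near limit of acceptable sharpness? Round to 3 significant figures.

Hyperfocal distance H = f²/(N·c) + f = 154²/(8 × 0.024) + 154 = 23716/0.192 + 154 ≈ 123674.8 mm ≈ 123.7 m.
Near limit Dn = s·(H − f)/(H + s − 2f) = 18100 × (123674.8 − 154) / (123674.8 + 18100 − 2 × 154) = 18100 × 123520.8 / 141466.8 ≈ 15804 mm ≈ 15.8 m.

15.8 m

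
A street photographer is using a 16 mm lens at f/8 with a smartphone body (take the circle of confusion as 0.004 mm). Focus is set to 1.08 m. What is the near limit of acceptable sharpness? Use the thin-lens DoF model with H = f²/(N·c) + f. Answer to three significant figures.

0.953 m

Hyperfocal distance H = f²/(N·c) + f = 16²/(8 × 0.004) + 16 = 256/0.032 + 16 ≈ 8016.0 mm ≈ 8.016 m.
Near limit Dn = s·(H − f)/(H + s − 2f) = 1080 × (8016.0 − 16) / (8016.0 + 1080 − 2 × 16) = 1080 × 8000.0 / 9064.0 ≈ 953.22 mm ≈ 0.953 m.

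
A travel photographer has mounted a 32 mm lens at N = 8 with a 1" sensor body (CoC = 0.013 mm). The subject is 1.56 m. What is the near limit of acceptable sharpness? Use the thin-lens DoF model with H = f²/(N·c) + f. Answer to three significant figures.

Hyperfocal distance H = f²/(N·c) + f = 32²/(8 × 0.013) + 32 = 1024/0.104 + 32 ≈ 9878.2 mm ≈ 9.878 m.
Near limit Dn = s·(H − f)/(H + s − 2f) = 1560 × (9878.2 − 32) / (9878.2 + 1560 − 2 × 32) = 1560 × 9846.2 / 11374.2 ≈ 1350.4 mm ≈ 1.35 m.

1.35 m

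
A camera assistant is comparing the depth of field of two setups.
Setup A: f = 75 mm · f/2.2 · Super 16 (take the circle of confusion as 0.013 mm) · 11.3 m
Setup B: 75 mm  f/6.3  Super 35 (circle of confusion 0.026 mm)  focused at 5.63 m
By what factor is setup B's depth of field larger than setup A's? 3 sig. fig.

Setup A: H = 75²/(2.2×0.013) + 75 ≈ 196753.3 mm; DoF = Df − Dn = 11984.0 − 10689.9 ≈ 1294.1 mm.
Setup B: H = 75²/(6.3×0.026) + 75 ≈ 34415.7 mm; DoF = Df − Dn = 6716.5 − 4846.1 ≈ 1870.4 mm.
Ratio = 1870.4 / 1294.1 ≈ 1.45.

1.45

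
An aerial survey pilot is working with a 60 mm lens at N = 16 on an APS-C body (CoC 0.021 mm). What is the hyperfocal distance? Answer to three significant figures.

Hyperfocal distance H = f²/(N·c) + f = 60²/(16 × 0.021) + 60 = 3600/0.336 + 60 ≈ 10774.3 mm ≈ 10.8 m.

10.8 m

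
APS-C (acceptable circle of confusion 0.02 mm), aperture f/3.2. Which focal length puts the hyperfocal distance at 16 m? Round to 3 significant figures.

32.0 mm

From H = f²/(N·c) + f, with f ≪ H: f ≈ √(H·N·c) = √(16000 × 3.2 × 0.02) = √1024.0 ≈ 32.00 mm.
The +f correction barely moves this — solving exactly, f² + N·c·f − N·c·H = 0 ⇒ f = (−N·c + √((N·c)² + 4·N·c·H))/2 = (−0.064 + √4096.0)/2 ≈ 31.968 mm, so f ≈ 32.0 mm.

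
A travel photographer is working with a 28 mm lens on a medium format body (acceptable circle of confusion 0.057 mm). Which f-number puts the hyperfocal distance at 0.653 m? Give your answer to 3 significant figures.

Rearrange H = f²/(N·c) + f for N: N = f² / ((H − f)·c).
N = 28² / ((653 − 28) × 0.057) = 784 / 35.62 ≈ 22.

f/22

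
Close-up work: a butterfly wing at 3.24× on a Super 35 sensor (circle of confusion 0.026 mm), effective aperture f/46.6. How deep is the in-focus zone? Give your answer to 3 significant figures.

0.231 mm

At magnification m, DoF ≈ 2·N_eff·c/m² = 2 × 46.6 × 0.026 / 3.24² = 2.423 / 10.5 ≈ 0.231 mm.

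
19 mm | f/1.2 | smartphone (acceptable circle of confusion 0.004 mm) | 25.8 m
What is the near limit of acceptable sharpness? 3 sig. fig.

19.2 m

Hyperfocal distance H = f²/(N·c) + f = 19²/(1.2 × 0.004) + 19 = 361/0.0048 + 19 ≈ 75227.3 mm ≈ 75.23 m.
Near limit Dn = s·(H − f)/(H + s − 2f) = 25800 × (75227.3 − 19) / (75227.3 + 25800 − 2 × 19) = 25800 × 75208.3 / 100989.3 ≈ 19214 mm ≈ 19.2 m.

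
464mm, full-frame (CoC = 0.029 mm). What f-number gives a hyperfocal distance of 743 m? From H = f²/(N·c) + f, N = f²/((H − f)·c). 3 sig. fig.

Rearrange H = f²/(N·c) + f for N: N = f² / ((H − f)·c).
N = 464² / ((743000 − 464) × 0.029) = 215296 / 21534 ≈ 10.

f/10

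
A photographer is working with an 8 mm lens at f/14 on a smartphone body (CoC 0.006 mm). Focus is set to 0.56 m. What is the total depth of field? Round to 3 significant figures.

1.71 m

Hyperfocal distance H = f²/(N·c) + f = 8²/(14 × 0.006) + 8 = 64/0.084 + 8 ≈ 769.9 mm ≈ 0.770 m.
Near limit Dn = s·(H − f)/(H + s − 2f) = 560 × (769.9 − 8) / (769.9 + 560 − 2 × 8) = 560 × 761.9 / 1313.9 ≈ 324.7 mm.
Far limit Df = s·(H − f)/(H − s) = 560 × (769.9 − 8) / (769.9 − 560) = 560 × 761.9 / 209.9 ≈ 2032.7 mm.
Depth of field = Df − Dn = 2032.7 − 324.7 ≈ 1708.0 mm ≈ 1.71 m.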